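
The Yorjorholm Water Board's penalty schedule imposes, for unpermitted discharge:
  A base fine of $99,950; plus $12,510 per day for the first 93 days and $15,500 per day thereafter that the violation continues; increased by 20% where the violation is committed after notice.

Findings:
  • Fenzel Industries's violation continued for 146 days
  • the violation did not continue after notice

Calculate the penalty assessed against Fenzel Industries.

$2,084,880

First 93 days: 93 × $12,510 = $1,163,430
Remaining days: (146 − 93) × $15,500 = $821,500
Per-day component: $1,163,430 + $821,500 = $1,984,930
Base plus per-day: $99,950 + $1,984,930 = $2,084,880
The violation did not continue after notice: no 20% increase.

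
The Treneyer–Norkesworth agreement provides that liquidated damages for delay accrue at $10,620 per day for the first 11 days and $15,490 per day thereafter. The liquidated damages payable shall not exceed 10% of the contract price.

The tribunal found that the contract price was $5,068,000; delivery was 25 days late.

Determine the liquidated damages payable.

First 11 days: 11 × $10,620 = $116,820
Remaining days: (25 − 11) × $15,490 = $216,860
Accrued per-day damages: $116,820 + $216,860 = $333,680
Cap: 10% of $5,068,000 = $506,800
Cap at $506,800: $333,680 is within the cap, no reduction.

$333,680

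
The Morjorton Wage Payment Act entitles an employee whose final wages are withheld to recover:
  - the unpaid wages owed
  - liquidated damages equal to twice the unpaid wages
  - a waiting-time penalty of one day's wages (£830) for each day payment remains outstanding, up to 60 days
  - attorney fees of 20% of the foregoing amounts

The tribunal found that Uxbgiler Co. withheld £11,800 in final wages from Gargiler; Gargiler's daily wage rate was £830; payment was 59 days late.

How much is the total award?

Doubled: 2 × £11,800 = £23,600
Penalty days: min(59, 60) = 59
Waiting-time penalty: 59 × £830 = £48,970
Subtotal: £11,800 + £23,600 + £48,970 = £84,370
Attorney fees: 20% of £84,370 = £16,874
Total award: £84,370 + £16,874 = £101,244

£101,244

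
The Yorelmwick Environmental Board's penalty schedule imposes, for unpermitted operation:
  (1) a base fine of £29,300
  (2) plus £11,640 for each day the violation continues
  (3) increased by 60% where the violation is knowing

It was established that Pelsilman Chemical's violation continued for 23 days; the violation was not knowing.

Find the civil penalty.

Per-day component: 23 × £11,640 = £267,720
Base plus per-day: £29,300 + £267,720 = £297,020
The violation was not knowing: no 60% increase.

£297,020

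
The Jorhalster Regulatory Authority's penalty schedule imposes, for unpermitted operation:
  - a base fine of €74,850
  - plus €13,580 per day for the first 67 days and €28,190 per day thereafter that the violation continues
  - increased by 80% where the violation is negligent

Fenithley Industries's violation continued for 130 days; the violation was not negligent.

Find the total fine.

€2,760,680

First 67 days: 67 × €13,580 = €909,860
Remaining days: (130 − 67) × €28,190 = €1,775,970
Per-day component: €909,860 + €1,775,970 = €2,685,830
Base plus per-day: €74,850 + €2,685,830 = €2,760,680
The violation was not negligent: no 80% increase.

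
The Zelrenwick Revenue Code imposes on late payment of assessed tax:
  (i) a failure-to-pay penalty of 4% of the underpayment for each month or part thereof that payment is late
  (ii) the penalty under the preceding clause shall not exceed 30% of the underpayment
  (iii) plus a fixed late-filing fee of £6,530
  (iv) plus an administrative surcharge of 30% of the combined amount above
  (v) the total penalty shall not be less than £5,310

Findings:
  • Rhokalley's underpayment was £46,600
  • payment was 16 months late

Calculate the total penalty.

£26,663

Accrued rate: 4% × 16 = 64%, capped at 30% → 30%
Failure-to-pay penalty: 30% of £46,600 = £13,980
Penalty before surcharge: £13,980 + £6,530 = £20,510
Administrative surcharge: 30% of £20,510 = £6,153
Total penalty: £20,510 + £6,153 = £26,663
Minimum £5,310: £26,663 meets the minimum, no increase.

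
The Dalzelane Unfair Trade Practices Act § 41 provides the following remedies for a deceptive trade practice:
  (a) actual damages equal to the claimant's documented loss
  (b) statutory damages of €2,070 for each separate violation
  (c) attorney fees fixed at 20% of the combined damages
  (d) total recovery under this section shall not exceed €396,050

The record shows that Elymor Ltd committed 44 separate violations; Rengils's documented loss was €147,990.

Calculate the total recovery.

Total recovery: €286,884

Statutory damages: 44 × €2,070 = €91,080
Combined damages: €147,990 + €91,080 = €239,070
Attorney fees: 20% of €239,070 = €47,814
Total before cap: €239,070 + €47,814 = €286,884
Cap at €396,050: €286,884 is within the cap, no reduction.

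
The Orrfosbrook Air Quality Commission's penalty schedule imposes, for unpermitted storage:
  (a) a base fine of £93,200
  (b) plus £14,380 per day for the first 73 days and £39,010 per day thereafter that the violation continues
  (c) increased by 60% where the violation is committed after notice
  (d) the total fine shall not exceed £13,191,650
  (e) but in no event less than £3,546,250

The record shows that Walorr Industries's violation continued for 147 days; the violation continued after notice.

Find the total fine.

£6,447,488

First 73 days: 73 × £14,380 = £1,049,740
Remaining days: (147 − 73) × £39,010 = £2,886,740
Per-day component: £1,049,740 + £2,886,740 = £3,936,480
Base plus per-day: £93,200 + £3,936,480 = £4,029,680
Enhancement: 60% of £4,029,680 = £2,417,808
Enhanced fine: £4,029,680 + £2,417,808 = £6,447,488
Cap at £13,191,650: £6,447,488 is within the cap, no reduction.
Minimum £3,546,250: £6,447,488 meets the minimum, no increase.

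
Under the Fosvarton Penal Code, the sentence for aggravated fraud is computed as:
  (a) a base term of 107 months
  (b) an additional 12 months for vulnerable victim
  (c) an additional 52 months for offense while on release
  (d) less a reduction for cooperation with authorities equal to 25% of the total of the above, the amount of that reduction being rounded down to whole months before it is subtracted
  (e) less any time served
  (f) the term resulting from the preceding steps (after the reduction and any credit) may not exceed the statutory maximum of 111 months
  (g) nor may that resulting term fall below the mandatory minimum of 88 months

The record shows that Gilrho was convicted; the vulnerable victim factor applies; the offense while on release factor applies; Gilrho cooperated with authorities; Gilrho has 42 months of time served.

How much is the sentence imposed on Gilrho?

Vulnerable victim enhancement: +12 months
Offense while on release enhancement: +52 months
Adjusted term: 107 months + 12 months + 52 months = 171 months
Cooperation with authorities reduction: 25% of 171 months = 42 months (rounded down)
After reduction: 171 − 42 = 129 months
Less time served: 129 months − 42 months = 87 months
Cap at 111 months: 87 months is within the cap, no reduction.
Minimum 88 months: 87 months is below the minimum → 88 months

88 months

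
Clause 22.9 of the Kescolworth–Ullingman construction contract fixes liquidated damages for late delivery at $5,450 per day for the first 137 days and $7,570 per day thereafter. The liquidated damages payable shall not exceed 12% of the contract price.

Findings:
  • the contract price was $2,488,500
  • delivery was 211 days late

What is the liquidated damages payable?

$298,620

First 137 days: 137 × $5,450 = $746,650
Remaining days: (211 − 137) × $7,570 = $560,180
Accrued per-day damages: $746,650 + $560,180 = $1,306,830
Cap: 12% of $2,488,500 = $298,620
Cap at $298,620: $1,306,830 exceeds the cap → $298,620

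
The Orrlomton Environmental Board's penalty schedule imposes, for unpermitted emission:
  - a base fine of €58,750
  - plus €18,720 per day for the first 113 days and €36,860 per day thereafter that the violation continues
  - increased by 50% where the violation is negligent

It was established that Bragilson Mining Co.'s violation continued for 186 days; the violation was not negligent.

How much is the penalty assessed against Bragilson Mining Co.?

€4,864,890

First 113 days: 113 × €18,720 = €2,115,360
Remaining days: (186 − 113) × €36,860 = €2,690,780
Per-day component: €2,115,360 + €2,690,780 = €4,806,140
Base plus per-day: €58,750 + €4,806,140 = €4,864,890
The violation was not negligent: no 50% increase.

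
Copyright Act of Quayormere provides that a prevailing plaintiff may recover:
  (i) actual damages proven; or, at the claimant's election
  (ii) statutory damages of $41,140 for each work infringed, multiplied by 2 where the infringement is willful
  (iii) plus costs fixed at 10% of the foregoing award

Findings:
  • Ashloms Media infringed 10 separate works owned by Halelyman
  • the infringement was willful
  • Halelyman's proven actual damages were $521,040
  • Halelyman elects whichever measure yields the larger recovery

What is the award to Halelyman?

$905,080

Statutory damages: 10 × $41,140 = $411,400
Doubled: 2 × $411,400 = $822,800
Greater of actual damages ($521,040) or enhanced statutory damages ($822,800): $822,800
Costs: 10% of $822,800 = $82,280
Award plus costs: $822,800 + $82,280 = $905,080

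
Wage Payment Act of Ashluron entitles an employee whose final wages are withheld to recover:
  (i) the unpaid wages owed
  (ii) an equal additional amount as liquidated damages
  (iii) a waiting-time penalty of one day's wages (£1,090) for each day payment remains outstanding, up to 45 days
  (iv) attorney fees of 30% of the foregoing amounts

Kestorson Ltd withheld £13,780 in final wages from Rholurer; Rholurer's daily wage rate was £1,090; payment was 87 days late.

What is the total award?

£99,593

Liquidated damages (equal amount): £13,780
Penalty days: min(87, 45) = 45
Waiting-time penalty: 45 × £1,090 = £49,050
Subtotal: £13,780 + £13,780 + £49,050 = £76,610
Attorney fees: 30% of £76,610 = £22,983
Total award: £76,610 + £22,983 = £99,593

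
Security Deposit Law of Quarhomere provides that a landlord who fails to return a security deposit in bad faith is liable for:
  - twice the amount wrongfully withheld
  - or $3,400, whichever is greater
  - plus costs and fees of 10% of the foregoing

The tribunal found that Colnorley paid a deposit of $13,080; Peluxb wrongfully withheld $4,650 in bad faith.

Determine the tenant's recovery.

$10,230

Doubled: 2 × $4,650 = $9,300
Minimum $3,400: $9,300 meets the minimum, no increase.
Costs and fees: 10% of $9,300 = $930
Total recovery: $9,300 + $930 = $10,230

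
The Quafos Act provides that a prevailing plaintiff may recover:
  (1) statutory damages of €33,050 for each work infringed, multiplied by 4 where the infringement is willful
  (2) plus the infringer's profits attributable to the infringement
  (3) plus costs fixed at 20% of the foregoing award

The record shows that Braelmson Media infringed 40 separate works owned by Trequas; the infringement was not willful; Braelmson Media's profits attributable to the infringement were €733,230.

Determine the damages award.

€2,466,276

Statutory damages: 40 × €33,050 = €1,322,000
Infringement not willful: no ×4 enhancement.
Combined award: €1,322,000 + €733,230 = €2,055,230
Costs: 20% of €2,055,230 = €411,046
Award plus costs: €2,055,230 + €411,046 = €2,466,276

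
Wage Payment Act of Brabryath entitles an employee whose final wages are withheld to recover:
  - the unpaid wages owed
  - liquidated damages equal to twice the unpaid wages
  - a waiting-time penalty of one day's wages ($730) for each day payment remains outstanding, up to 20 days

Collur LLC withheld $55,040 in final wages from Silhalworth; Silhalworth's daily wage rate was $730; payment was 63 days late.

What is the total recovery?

Doubled: 2 × $55,040 = $110,080
Penalty days: min(63, 20) = 20
Waiting-time penalty: 20 × $730 = $14,600
Total award: $55,040 + $110,080 + $14,600 = $179,720

Total award: $179,720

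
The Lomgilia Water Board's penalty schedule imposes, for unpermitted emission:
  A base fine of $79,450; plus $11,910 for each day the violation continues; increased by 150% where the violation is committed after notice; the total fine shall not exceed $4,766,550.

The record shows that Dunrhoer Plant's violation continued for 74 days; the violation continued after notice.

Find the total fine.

$2,401,975

Per-day component: 74 × $11,910 = $881,340
Base plus per-day: $79,450 + $881,340 = $960,790
Enhancement: 150% of $960,790 = $1,441,185
Enhanced fine: $960,790 + $1,441,185 = $2,401,975
Cap at $4,766,550: $2,401,975 is within the cap, no reduction.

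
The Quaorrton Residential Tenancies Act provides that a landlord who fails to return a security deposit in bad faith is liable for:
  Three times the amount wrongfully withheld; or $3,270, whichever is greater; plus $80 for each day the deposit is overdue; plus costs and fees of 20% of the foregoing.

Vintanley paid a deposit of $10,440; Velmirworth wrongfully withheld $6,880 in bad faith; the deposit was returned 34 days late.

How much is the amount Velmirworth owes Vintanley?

Trebled: 3 × $6,880 = $20,640
Minimum $3,270: $20,640 meets the minimum, no increase.
Late-return penalty: 34 × $80 = $2,720
Damages plus late penalty: $20,640 + $2,720 = $23,360
Costs and fees: 20% of $23,360 = $4,672
Total recovery: $23,360 + $4,672 = $28,032

Recovery: $28,032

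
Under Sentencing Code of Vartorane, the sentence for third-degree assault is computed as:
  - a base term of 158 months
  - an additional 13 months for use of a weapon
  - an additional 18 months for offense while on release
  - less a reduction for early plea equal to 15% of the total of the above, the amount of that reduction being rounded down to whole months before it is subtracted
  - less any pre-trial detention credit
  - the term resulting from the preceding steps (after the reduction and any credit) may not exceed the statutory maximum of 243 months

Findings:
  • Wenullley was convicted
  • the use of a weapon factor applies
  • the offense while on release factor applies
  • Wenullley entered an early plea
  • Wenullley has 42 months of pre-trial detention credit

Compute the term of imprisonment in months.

119 months

Use of a weapon enhancement: +13 months
Offense while on release enhancement: +18 months
Adjusted term: 158 months + 13 months + 18 months = 189 months
Early plea reduction: 15% of 189 months = 28 months (rounded down)
After reduction: 189 − 28 = 161 months
Less pre-trial detention credit: 161 months − 42 months = 119 months
Cap at 243 months: 119 months is within the cap, no reduction.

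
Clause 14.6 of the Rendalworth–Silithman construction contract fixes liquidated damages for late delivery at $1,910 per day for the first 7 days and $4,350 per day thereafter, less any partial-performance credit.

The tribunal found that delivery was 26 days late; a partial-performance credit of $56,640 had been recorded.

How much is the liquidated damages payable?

$39,380

First 7 days: 7 × $1,910 = $13,370
Remaining days: (26 − 7) × $4,350 = $82,650
Accrued per-day damages: $13,370 + $82,650 = $96,020
Less partial-performance credit: $96,020 − $56,640 = $39,380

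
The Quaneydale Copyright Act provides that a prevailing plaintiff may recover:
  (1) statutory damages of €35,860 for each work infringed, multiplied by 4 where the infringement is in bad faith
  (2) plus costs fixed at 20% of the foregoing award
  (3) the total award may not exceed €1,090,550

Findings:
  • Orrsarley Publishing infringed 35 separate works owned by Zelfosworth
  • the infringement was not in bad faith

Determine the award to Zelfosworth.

Statutory damages: 35 × €35,860 = €1,255,100
Infringement not in bad faith: no ×4 enhancement.
Costs: 20% of €1,255,100 = €251,020
Award plus costs: €1,255,100 + €251,020 = €1,506,120
Cap at €1,090,550: €1,506,120 exceeds the cap → €1,090,550

€1,090,550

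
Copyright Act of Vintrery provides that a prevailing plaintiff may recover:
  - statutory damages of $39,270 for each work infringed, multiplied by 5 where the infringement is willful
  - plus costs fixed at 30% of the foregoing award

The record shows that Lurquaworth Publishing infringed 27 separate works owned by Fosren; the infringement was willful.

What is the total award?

Statutory damages: 27 × $39,270 = $1,060,290
Multiplied by 5: 5 × $1,060,290 = $5,301,450
Costs: 30% of $5,301,450 = $1,590,435
Award plus costs: $5,301,450 + $1,590,435 = $6,891,885

$6,891,885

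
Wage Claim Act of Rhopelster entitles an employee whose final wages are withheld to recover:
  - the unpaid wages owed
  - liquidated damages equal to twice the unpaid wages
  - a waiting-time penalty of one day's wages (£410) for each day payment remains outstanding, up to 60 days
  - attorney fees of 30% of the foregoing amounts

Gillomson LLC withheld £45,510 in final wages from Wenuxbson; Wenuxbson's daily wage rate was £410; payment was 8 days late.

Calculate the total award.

£181,753

Doubled: 2 × £45,510 = £91,020
Penalty days: min(8, 60) = 8
Waiting-time penalty: 8 × £410 = £3,280
Subtotal: £45,510 + £91,020 + £3,280 = £139,810
Attorney fees: 30% of £139,810 = £41,943
Total award: £139,810 + £41,943 = £181,753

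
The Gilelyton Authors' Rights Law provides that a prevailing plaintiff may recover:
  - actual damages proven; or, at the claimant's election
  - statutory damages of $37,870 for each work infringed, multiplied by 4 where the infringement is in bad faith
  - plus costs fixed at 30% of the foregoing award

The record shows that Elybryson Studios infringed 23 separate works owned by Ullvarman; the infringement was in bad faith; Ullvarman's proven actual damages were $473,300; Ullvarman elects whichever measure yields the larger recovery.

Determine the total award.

Statutory damages: 23 × $37,870 = $871,010
Multiplied by 4: 4 × $871,010 = $3,484,040
Greater of actual damages ($473,300) or enhanced statutory damages ($3,484,040): $3,484,040
Costs: 30% of $3,484,040 = $1,045,212
Award plus costs: $3,484,040 + $1,045,212 = $4,529,252

$4,529,252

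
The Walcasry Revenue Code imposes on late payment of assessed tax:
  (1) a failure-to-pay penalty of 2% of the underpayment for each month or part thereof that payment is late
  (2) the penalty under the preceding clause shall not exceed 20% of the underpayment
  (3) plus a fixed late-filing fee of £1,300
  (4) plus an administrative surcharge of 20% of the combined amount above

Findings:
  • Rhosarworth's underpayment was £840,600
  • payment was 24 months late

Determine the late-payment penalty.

Accrued rate: 2% × 24 = 48%, capped at 20% → 20%
Failure-to-pay penalty: 20% of £840,600 = £168,120
Penalty before surcharge: £168,120 + £1,300 = £169,420
Administrative surcharge: 20% of £169,420 = £33,884
Total penalty: £169,420 + £33,884 = £203,304

Penalty: £203,304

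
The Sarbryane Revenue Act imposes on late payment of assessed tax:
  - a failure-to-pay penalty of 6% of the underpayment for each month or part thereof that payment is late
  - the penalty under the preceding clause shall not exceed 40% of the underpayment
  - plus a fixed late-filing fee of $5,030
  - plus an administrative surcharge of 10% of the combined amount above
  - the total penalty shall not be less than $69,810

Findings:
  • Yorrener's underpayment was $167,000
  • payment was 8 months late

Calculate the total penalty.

Accrued rate: 6% × 8 = 48%, capped at 40% → 40%
Failure-to-pay penalty: 40% of $167,000 = $66,800
Penalty before surcharge: $66,800 + $5,030 = $71,830
Administrative surcharge: 10% of $71,830 = $7,183
Total penalty: $71,830 + $7,183 = $79,013
Minimum $69,810: $79,013 meets the minimum, no increase.

$79,013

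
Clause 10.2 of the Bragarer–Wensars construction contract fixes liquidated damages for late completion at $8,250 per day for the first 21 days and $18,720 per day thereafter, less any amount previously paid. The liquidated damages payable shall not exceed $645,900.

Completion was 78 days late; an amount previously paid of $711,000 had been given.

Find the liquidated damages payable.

First 21 days: 21 × $8,250 = $173,250
Remaining days: (78 − 21) × $18,720 = $1,067,040
Accrued per-day damages: $173,250 + $1,067,040 = $1,240,290
Less amount previously paid: $1,240,290 − $711,000 = $529,290
Cap at $645,900: $529,290 is within the cap, no reduction.

$529,290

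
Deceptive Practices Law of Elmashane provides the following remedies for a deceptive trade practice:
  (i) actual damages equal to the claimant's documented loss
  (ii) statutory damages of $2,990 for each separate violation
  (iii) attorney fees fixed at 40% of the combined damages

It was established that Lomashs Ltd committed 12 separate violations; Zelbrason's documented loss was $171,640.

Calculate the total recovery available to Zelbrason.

Statutory damages: 12 × $2,990 = $35,880
Combined damages: $171,640 + $35,880 = $207,520
Attorney fees: 40% of $207,520 = $83,008
Total recovery: $207,520 + $83,008 = $290,528

Total recovery: $290,528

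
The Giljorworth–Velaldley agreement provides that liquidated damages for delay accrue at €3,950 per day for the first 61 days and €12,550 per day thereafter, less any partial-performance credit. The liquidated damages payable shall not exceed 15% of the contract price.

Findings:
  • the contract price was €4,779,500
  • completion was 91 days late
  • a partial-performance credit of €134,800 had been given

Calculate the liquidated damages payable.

First 61 days: 61 × €3,950 = €240,950
Remaining days: (91 − 61) × €12,550 = €376,500
Accrued per-day damages: €240,950 + €376,500 = €617,450
Less partial-performance credit: €617,450 − €134,800 = €482,650
Cap: 15% of €4,779,500 = €716,925
Cap at €716,925: €482,650 is within the cap, no reduction.

€482,650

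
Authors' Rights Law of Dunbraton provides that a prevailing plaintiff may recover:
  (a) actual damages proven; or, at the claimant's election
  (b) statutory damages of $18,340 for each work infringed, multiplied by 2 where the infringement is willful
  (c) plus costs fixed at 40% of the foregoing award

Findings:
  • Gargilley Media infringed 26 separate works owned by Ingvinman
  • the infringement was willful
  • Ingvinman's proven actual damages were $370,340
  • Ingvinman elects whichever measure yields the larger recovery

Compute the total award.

$1,335,152

Statutory damages: 26 × $18,340 = $476,840
Doubled: 2 × $476,840 = $953,680
Greater of actual damages ($370,340) or enhanced statutory damages ($953,680): $953,680
Costs: 40% of $953,680 = $381,472
Award plus costs: $953,680 + $381,472 = $1,335,152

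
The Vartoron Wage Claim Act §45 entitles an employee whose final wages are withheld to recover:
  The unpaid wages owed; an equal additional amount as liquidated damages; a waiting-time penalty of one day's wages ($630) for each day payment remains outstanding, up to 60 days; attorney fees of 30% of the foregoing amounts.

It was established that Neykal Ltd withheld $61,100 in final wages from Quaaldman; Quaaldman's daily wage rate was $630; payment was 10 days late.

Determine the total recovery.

$167,050

Liquidated damages (equal amount): $61,100
Penalty days: min(10, 60) = 10
Waiting-time penalty: 10 × $630 = $6,300
Subtotal: $61,100 + $61,100 + $6,300 = $128,500
Attorney fees: 30% of $128,500 = $38,550
Total award: $128,500 + $38,550 = $167,050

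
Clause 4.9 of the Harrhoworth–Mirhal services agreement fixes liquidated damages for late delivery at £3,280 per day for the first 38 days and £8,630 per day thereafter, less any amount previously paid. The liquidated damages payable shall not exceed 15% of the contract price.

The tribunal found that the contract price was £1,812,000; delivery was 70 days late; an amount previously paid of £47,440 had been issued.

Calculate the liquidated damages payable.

First 38 days: 38 × £3,280 = £124,640
Remaining days: (70 − 38) × £8,630 = £276,160
Accrued per-day damages: £124,640 + £276,160 = £400,800
Less amount previously paid: £400,800 − £47,440 = £353,360
Cap: 15% of £1,812,000 = £271,800
Cap at £271,800: £353,360 exceeds the cap → £271,800

£271,800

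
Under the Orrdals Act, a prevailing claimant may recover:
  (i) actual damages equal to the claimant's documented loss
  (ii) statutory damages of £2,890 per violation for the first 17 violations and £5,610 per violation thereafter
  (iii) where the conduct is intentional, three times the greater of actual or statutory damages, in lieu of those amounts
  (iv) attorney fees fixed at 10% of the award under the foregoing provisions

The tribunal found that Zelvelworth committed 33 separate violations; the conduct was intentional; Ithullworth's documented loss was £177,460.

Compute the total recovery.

First 17 violations: 17 × £2,890 = £49,130
Remaining violations: (33 − 17) × £5,610 = £89,760
Statutory damages: £49,130 + £89,760 = £138,890
Greater of actual damages (£177,460) or statutory damages (£138,890): £177,460
Trebled: 3 × £177,460 = £532,380
Attorney fees: 10% of £532,380 = £53,238
Total recovery: £532,380 + £53,238 = £585,618

£585,618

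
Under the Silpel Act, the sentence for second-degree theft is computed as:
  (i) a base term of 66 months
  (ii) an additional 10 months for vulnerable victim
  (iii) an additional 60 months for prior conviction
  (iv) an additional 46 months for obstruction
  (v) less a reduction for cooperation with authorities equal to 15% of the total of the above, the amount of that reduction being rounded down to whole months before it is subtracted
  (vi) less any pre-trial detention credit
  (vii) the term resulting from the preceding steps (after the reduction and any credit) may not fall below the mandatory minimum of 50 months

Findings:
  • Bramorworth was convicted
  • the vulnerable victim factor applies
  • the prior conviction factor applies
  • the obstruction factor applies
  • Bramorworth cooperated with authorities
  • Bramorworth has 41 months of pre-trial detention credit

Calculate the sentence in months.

114 months

Vulnerable victim enhancement: +10 months
Prior conviction enhancement: +60 months
Obstruction enhancement: +46 months
Adjusted term: 66 months + 10 months + 60 months + 46 months = 182 months
Cooperation with authorities reduction: 15% of 182 months = 27 months (rounded down)
After reduction: 182 − 27 = 155 months
Less pre-trial detention credit: 155 months − 41 months = 114 months
Minimum 50 months: 114 months meets the minimum, no increase.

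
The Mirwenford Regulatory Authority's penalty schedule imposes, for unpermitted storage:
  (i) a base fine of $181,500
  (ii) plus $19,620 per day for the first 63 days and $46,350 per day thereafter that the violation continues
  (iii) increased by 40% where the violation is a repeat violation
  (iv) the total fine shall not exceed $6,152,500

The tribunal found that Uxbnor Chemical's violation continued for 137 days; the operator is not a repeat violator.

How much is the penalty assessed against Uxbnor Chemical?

$4,847,460

First 63 days: 63 × $19,620 = $1,236,060
Remaining days: (137 − 63) × $46,350 = $3,429,900
Per-day component: $1,236,060 + $3,429,900 = $4,665,960
Base plus per-day: $181,500 + $4,665,960 = $4,847,460
The operator is not a repeat violator: no 40% increase.
Cap at $6,152,500: $4,847,460 is within the cap, no reduction.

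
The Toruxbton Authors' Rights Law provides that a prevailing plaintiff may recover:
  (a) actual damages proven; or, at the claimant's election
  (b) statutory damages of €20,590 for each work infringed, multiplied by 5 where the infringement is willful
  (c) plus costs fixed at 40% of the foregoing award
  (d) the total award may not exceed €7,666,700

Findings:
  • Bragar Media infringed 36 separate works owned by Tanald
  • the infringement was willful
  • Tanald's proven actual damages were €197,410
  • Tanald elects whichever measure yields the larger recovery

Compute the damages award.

€5,188,680

Statutory damages: 36 × €20,590 = €741,240
Multiplied by 5: 5 × €741,240 = €3,706,200
Greater of actual damages (€197,410) or enhanced statutory damages (€3,706,200): €3,706,200
Costs: 40% of €3,706,200 = €1,482,480
Award plus costs: €3,706,200 + €1,482,480 = €5,188,680
Cap at €7,666,700: €5,188,680 is within the cap, no reduction.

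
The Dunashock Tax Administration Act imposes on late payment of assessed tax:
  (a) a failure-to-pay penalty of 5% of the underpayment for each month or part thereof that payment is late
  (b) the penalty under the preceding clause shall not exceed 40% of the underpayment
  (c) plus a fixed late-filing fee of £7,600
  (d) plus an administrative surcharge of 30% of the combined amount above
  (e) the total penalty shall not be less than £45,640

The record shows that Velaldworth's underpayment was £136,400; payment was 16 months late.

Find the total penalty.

£80,808

Accrued rate: 5% × 16 = 80%, capped at 40% → 40%
Failure-to-pay penalty: 40% of £136,400 = £54,560
Penalty before surcharge: £54,560 + £7,600 = £62,160
Administrative surcharge: 30% of £62,160 = £18,648
Total penalty: £62,160 + £18,648 = £80,808
Minimum £45,640: £80,808 meets the minimum, no increase.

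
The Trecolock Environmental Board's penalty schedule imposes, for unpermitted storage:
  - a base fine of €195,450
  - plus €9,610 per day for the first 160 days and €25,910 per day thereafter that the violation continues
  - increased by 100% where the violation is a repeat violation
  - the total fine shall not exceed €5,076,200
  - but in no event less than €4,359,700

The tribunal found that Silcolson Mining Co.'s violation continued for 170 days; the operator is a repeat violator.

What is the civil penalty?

First 160 days: 160 × €9,610 = €1,537,600
Remaining days: (170 − 160) × €25,910 = €259,100
Per-day component: €1,537,600 + €259,100 = €1,796,700
Base plus per-day: €195,450 + €1,796,700 = €1,992,150
Enhancement: 100% of €1,992,150 = €1,992,150
Enhanced fine: €1,992,150 + €1,992,150 = €3,984,300
Cap at €5,076,200: €3,984,300 is within the cap, no reduction.
Minimum €4,359,700: €3,984,300 is below the minimum → €4,359,700

€4,359,700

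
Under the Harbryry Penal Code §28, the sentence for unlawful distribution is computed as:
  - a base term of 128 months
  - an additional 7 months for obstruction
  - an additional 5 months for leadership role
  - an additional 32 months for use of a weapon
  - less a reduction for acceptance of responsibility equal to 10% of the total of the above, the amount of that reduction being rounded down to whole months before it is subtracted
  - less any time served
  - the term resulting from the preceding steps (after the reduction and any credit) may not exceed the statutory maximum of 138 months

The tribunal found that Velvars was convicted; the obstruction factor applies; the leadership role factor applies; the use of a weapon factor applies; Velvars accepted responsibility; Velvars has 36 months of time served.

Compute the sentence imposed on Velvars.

119 months

Obstruction enhancement: +7 months
Leadership role enhancement: +5 months
Use of a weapon enhancement: +32 months
Adjusted term: 128 months + 7 months + 5 months + 32 months = 172 months
Acceptance of responsibility reduction: 10% of 172 months = 17 months (rounded down)
After reduction: 172 − 17 = 155 months
Less time served: 155 months − 36 months = 119 months
Cap at 138 months: 119 months is within the cap, no reduction.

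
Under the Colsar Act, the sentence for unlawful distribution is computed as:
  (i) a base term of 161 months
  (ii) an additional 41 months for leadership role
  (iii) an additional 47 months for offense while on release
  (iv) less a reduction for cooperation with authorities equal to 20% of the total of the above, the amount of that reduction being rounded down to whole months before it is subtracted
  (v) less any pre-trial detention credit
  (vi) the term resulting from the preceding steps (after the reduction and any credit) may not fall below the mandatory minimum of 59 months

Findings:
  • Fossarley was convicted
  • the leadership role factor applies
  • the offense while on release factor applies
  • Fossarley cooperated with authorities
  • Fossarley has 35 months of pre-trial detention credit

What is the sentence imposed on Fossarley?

165 months

Leadership role enhancement: +41 months
Offense while on release enhancement: +47 months
Adjusted term: 161 months + 41 months + 47 months = 249 months
Cooperation with authorities reduction: 20% of 249 months = 49 months (rounded down)
After reduction: 249 − 49 = 200 months
Less pre-trial detention credit: 200 months − 35 months = 165 months
Minimum 59 months: 165 months meets the minimum, no increase.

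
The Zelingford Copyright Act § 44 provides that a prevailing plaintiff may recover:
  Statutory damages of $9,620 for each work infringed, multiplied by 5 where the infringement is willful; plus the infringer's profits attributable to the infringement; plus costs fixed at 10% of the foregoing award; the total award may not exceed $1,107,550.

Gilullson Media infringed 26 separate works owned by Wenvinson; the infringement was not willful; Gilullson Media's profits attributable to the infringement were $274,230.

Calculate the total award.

$576,785

Statutory damages: 26 × $9,620 = $250,120
Infringement not willful: no ×5 enhancement.
Combined award: $250,120 + $274,230 = $524,350
Costs: 10% of $524,350 = $52,435
Award plus costs: $524,350 + $52,435 = $576,785
Cap at $1,107,550: $576,785 is within the cap, no reduction.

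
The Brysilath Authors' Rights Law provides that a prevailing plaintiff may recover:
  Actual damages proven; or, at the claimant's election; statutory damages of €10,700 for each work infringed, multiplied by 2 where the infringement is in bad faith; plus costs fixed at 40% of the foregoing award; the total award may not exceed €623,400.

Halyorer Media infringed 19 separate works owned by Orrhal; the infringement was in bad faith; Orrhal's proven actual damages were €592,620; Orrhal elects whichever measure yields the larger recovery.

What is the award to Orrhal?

Award: €623,400

Statutory damages: 19 × €10,700 = €203,300
Doubled: 2 × €203,300 = €406,600
Greater of actual damages (€592,620) or enhanced statutory damages (€406,600): €592,620
Costs: 40% of €592,620 = €237,048
Award plus costs: €592,620 + €237,048 = €829,668
Cap at €623,400: €829,668 exceeds the cap → €623,400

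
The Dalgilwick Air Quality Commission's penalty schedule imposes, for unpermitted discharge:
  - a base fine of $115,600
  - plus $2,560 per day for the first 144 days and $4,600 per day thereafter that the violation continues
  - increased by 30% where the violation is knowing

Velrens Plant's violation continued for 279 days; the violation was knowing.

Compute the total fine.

Civil penalty: $1,436,812

First 144 days: 144 × $2,560 = $368,640
Remaining days: (279 − 144) × $4,600 = $621,000
Per-day component: $368,640 + $621,000 = $989,640
Base plus per-day: $115,600 + $989,640 = $1,105,240
Enhancement: 30% of $1,105,240 = $331,572
Enhanced fine: $1,105,240 + $331,572 = $1,436,812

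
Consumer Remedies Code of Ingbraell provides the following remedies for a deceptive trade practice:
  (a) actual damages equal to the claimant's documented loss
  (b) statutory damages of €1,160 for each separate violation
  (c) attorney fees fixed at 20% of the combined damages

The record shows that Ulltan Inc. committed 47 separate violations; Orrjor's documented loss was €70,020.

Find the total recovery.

Statutory damages: 47 × €1,160 = €54,520
Combined damages: €70,020 + €54,520 = €124,540
Attorney fees: 20% of €124,540 = €24,908
Total recovery: €124,540 + €24,908 = €149,448

Total recovery: €149,448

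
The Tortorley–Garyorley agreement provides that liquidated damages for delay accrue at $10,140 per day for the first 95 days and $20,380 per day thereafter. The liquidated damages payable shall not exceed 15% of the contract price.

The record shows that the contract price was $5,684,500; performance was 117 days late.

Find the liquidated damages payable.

First 95 days: 95 × $10,140 = $963,300
Remaining days: (117 − 95) × $20,380 = $448,360
Accrued per-day damages: $963,300 + $448,360 = $1,411,660
Cap: 15% of $5,684,500 = $852,675
Cap at $852,675: $1,411,660 exceeds the cap → $852,675

$852,675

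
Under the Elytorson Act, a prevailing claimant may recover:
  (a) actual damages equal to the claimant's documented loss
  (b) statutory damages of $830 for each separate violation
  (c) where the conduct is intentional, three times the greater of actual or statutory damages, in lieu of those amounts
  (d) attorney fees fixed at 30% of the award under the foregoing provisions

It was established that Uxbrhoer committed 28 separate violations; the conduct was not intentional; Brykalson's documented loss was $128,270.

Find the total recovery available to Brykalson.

Statutory damages: 28 × $830 = $23,240
Conduct not intentional: the in-lieu enhancement does not apply.
Actual plus statutory damages: $128,270 + $23,240 = $151,510
Attorney fees: 30% of $151,510 = $45,453
Total recovery: $151,510 + $45,453 = $196,963

$196,963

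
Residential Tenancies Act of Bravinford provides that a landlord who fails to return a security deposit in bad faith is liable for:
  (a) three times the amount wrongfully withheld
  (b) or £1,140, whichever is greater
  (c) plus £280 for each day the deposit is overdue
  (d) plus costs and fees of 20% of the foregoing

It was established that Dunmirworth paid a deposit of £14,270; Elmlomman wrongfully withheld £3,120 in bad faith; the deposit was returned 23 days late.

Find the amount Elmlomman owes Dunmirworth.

Trebled: 3 × £3,120 = £9,360
Minimum £1,140: £9,360 meets the minimum, no increase.
Late-return penalty: 23 × £280 = £6,440
Damages plus late penalty: £9,360 + £6,440 = £15,800
Costs and fees: 20% of £15,800 = £3,160
Total recovery: £15,800 + £3,160 = £18,960

£18,960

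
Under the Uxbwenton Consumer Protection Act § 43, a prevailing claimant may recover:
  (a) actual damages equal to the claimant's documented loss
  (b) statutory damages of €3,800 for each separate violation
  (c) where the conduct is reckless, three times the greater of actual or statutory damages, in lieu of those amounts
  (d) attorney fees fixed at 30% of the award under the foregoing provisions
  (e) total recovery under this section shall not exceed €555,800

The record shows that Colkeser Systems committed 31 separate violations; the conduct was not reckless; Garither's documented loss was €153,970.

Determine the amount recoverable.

Statutory damages: 31 × €3,800 = €117,800
Conduct not reckless: the in-lieu enhancement does not apply.
Actual plus statutory damages: €153,970 + €117,800 = €271,770
Attorney fees: 30% of €271,770 = €81,531
Total before cap: €271,770 + €81,531 = €353,301
Cap at €555,800: €353,301 is within the cap, no reduction.

€353,301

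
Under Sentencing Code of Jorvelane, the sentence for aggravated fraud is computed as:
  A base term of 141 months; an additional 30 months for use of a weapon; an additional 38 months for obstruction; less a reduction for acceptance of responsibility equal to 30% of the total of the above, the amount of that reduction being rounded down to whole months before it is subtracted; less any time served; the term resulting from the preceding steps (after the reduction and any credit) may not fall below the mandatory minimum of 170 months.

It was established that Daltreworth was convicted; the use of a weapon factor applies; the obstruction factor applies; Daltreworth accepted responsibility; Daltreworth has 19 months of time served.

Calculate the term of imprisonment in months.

Use of a weapon enhancement: +30 months
Obstruction enhancement: +38 months
Adjusted term: 141 months + 30 months + 38 months = 209 months
Acceptance of responsibility reduction: 30% of 209 months = 62 months (rounded down)
After reduction: 209 − 62 = 147 months
Less time served: 147 months − 19 months = 128 months
Minimum 170 months: 128 months is below the minimum → 170 months

170 months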